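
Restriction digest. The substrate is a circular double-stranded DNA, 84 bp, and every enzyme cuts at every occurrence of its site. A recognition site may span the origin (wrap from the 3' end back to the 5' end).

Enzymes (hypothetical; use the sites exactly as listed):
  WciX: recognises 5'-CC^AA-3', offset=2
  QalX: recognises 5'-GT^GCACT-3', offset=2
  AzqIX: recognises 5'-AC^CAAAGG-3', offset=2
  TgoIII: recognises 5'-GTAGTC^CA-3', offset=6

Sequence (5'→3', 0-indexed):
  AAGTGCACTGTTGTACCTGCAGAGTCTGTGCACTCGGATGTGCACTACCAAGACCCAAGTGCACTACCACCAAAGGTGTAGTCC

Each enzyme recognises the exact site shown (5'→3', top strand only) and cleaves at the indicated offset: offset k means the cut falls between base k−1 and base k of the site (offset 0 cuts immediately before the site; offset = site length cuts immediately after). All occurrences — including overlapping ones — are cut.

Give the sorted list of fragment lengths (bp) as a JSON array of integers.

[1,1,4,4,7,8,10,12,12,25]

Site scan:
  WciX (CCAA, off=2): starts [47, 54, 69, 82] → cuts [0, 49, 56, 71]
  QalX (GTGCACT, off=2): starts [2, 27, 39, 58] → cuts [4, 29, 41, 60]
  AzqIX (ACCAAAGG, off=2): starts [68] → cuts [70]
  TgoIII (GTAGTCCA, off=6): starts [77] → cuts [83]

All cut coordinates (distinct, sorted): [0, 4, 29, 41, 49, 56, 60, 70, 71, 83]

Fragments:
  0→4: 4 bp
  4→29: 25 bp
  29→41: 12 bp
  41→49: 8 bp
  49→56: 7 bp
  56→60: 4 bp
  60→70: 10 bp
  70→71: 1 bp
  71→83: 12 bp
  83→0 (wrap): 84-83+0 = 1 bp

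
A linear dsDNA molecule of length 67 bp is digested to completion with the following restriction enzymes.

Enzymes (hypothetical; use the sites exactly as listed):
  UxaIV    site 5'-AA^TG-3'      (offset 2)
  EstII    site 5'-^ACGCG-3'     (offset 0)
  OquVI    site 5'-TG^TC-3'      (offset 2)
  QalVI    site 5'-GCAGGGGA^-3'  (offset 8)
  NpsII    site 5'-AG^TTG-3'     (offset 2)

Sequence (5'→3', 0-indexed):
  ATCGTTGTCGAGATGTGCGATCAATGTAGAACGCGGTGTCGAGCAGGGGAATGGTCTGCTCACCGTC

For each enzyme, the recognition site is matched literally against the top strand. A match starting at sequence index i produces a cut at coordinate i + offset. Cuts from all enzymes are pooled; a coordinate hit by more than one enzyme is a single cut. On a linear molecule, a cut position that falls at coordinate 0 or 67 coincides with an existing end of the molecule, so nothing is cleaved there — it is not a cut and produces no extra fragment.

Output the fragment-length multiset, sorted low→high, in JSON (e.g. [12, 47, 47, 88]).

[1,6,7,8,12,16,17]

Scan for sites:
  UxaIV AATG/2: at [22, 49] ⇒ [24, 51]
  EstII ACGCG/0: at [30] ⇒ [30]
  OquVI TGTC/2: at [5, 36] ⇒ [7, 38]
  QalVI GCAGGGGA/8: at [42] ⇒ [50]
  NpsII (AGTTG, off=2): no sites

All cut coordinates (distinct, sorted): [7, 24, 30, 38, 50, 51]

Fragment lengths:
  [0,7): 7 bp
  [7,24): 17 bp
  [24,30): 6 bp
  [30,38): 8 bp
  [38,50): 12 bp
  [50,51): 1 bp
  [51,67): 16 bp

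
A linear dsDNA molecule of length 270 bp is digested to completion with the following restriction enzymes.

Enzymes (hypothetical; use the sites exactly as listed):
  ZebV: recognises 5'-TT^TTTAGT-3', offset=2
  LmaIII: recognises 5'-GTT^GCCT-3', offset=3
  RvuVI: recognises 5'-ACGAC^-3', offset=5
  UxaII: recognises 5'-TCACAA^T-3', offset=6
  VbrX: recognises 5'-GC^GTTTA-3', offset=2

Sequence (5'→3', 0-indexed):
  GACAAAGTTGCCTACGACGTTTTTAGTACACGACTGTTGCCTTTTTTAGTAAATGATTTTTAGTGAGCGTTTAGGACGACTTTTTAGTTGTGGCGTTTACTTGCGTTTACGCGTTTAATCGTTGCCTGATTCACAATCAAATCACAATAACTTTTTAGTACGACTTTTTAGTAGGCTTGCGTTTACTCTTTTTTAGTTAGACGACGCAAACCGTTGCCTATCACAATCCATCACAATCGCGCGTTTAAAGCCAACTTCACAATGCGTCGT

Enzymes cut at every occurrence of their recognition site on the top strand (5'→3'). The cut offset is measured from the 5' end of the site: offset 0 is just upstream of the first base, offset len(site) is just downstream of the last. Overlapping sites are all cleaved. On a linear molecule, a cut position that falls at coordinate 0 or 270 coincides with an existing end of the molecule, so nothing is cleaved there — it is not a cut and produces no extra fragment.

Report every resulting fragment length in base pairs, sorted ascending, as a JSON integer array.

[2,2,3,4,6,6,6,8,8,9,9,10,10,10,10,11,11,11,11,11,12,12,13,13,14,14,14,20]

Scan for sites:
  ZebV (TTTTTAGT, off=2): starts [19, 42, 56, 80, 151, 164, 189] → cuts [21, 44, 58, 82, 153, 166, 191]
  LmaIII (GTTGCCT, off=3): starts [6, 35, 120, 212] → cuts [9, 38, 123, 215]
  RvuVI (ACGAC, off=5): starts [13, 29, 75, 159, 200] → cuts [18, 34, 80, 164, 205]
  UxaII (TCACAAT, off=6): starts [130, 141, 220, 230, 256] → cuts [136, 147, 226, 236, 262]
  VbrX (GCGTTTA, off=2): starts [66, 92, 102, 110, 178, 240] → cuts [68, 94, 104, 112, 180, 242]

All cut coordinates (distinct, sorted): [9, 18, 21, 34, 38, 44, 58, 68, 80, 82, 94, 104, 112, 123, 136, 147, 153, 164, 166, 180, 191, 205, 215, 226, 236, 242, 262]

Fragment lengths:
  [0,9): 9 bp
  [9,18): 9 bp
  [18,21): 3 bp
  [21,34): 13 bp
  [34,38): 4 bp
  [38,44): 6 bp
  [44,58): 14 bp
  [58,68): 10 bp
  [68,80): 12 bp
  [80,82): 2 bp
  [82,94): 12 bp
  [94,104): 10 bp
  [104,112): 8 bp
  [112,123): 11 bp
  [123,136): 13 bp
  [136,147): 11 bp
  [147,153): 6 bp
  [153,164): 11 bp
  [164,166): 2 bp
  [166,180): 14 bp
  [180,191): 11 bp
  [191,205): 14 bp
  [205,215): 10 bp
  [215,226): 11 bp
  [226,236): 10 bp
  [236,242): 6 bp
  [242,262): 20 bp
  [262,270): 8 bp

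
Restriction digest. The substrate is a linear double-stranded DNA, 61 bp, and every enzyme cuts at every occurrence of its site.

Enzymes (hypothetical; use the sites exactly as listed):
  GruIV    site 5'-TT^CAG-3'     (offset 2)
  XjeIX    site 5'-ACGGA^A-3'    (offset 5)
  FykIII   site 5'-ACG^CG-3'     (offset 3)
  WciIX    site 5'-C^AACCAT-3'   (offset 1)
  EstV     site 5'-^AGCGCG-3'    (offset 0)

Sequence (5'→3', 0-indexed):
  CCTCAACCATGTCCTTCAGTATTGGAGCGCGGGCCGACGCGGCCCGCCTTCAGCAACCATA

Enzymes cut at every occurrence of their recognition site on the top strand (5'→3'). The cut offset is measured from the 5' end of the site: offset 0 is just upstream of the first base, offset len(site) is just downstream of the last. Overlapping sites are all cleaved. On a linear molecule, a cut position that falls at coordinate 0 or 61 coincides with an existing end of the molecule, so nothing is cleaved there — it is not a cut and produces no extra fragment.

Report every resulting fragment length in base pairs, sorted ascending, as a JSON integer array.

[4,4,7,9,11,12,14]

Site scan:
  GruIV (TTCAG, off=2): starts [14, 48] → cuts [16, 50]
  XjeIX (ACGGAA, off=5): no sites
  FykIII (ACGCG, off=3): starts [36] → cuts [39]
  WciIX (CAACCAT, off=1): starts [3, 53] → cuts [4, 54]
  EstV (AGCGCG, off=0): starts [25] → cuts [25]

All cut coordinates (distinct, sorted): [4, 16, 25, 39, 50, 54]

Fragments:
  [0,4): 4 bp
  [4,16): 12 bp
  [16,25): 9 bp
  [25,39): 14 bp
  [39,50): 11 bp
  [50,54): 4 bp
  [54,61): 7 bp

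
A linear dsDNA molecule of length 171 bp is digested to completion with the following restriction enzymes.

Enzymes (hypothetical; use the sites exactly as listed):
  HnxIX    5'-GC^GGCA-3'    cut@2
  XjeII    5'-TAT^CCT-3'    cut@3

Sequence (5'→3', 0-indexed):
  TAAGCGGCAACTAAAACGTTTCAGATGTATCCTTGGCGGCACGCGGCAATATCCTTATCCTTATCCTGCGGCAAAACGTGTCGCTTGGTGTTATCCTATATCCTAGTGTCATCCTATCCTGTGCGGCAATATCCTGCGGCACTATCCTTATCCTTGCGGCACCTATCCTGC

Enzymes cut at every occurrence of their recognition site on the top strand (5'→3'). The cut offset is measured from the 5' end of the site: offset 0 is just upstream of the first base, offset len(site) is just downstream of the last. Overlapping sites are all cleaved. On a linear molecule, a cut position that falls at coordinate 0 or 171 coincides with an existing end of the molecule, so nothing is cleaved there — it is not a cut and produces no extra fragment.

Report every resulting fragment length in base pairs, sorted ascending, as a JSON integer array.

[5,5,5,5,6,6,6,6,7,7,7,7,8,8,8,9,16,25,25]

Site scan:
  HnxIX (GCGGCA, off=2): starts [3, 35, 42, 67, 122, 135, 155] → cuts [5, 37, 44, 69, 124, 137, 157]
  XjeII (TATCCT, off=3): starts [27, 49, 55, 61, 91, 98, 114, 129, 142, 148, 163] → cuts [30, 52, 58, 64, 94, 101, 117, 132, 145, 151, 166]

Pooled cuts: [5, 30, 37, 44, 52, 58, 64, 69, 94, 101, 117, 124, 132, 137, 145, 151, 157, 166]

Fragments:
  [0,5): 5 bp
  [5,30): 25 bp
  [30,37): 7 bp
  [37,44): 7 bp
  [44,52): 8 bp
  [52,58): 6 bp
  [58,64): 6 bp
  [64,69): 5 bp
  [69,94): 25 bp
  [94,101): 7 bp
  [101,117): 16 bp
  [117,124): 7 bp
  [124,132): 8 bp
  [132,137): 5 bp
  [137,145): 8 bp
  [145,151): 6 bp
  [151,157): 6 bp
  [157,166): 9 bp
  [166,171): 5 bp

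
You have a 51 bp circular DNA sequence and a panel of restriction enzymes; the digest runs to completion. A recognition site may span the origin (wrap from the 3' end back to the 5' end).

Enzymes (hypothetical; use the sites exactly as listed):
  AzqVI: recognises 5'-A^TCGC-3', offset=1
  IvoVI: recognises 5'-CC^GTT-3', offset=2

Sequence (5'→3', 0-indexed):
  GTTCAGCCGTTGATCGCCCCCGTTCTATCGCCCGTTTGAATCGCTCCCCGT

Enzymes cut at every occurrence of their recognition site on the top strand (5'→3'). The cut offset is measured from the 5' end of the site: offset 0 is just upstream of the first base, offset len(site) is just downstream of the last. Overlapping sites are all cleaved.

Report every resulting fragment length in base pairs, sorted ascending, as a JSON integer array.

[5,6,6,7,8,19]

Scan for sites:
  AzqVI ATCGC/1: at [12, 26, 39] ⇒ [13, 27, 40]
  IvoVI CCGTT/2: at [6, 19, 31] ⇒ [8, 21, 33]

Pooled cuts: [8, 13, 21, 27, 33, 40]

Fragments:
  8→13: 5 bp
  13→21: 8 bp
  21→27: 6 bp
  27→33: 6 bp
  33→40: 7 bp
  40→8 (wrap): 51-40+8 = 19 bp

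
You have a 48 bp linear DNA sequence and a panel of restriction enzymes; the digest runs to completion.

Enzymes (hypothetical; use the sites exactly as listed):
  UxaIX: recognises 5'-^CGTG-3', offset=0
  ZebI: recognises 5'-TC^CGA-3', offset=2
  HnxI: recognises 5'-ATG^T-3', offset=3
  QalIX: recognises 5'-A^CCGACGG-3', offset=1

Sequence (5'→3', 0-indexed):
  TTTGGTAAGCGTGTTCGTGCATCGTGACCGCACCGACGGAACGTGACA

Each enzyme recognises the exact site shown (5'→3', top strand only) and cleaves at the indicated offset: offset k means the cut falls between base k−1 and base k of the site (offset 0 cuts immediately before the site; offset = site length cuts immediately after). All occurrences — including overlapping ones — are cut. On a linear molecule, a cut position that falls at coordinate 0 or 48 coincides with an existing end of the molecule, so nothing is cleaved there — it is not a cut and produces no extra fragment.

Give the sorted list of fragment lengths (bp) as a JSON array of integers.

[6,7,7,9,9,10]

Per-enzyme occurrences:
  UxaIX CGTG/0: at [9, 15, 22, 41] ⇒ [9, 15, 22, 41]
  ZebI (TCCGA, off=2): no sites
  HnxI (ATGT, off=3): no sites
  QalIX ACCGACGG/1: at [31] ⇒ [32]

All cut coordinates (distinct, sorted): [9, 15, 22, 32, 41]

Fragments:
  [0,9): 9 bp
  [9,15): 6 bp
  [15,22): 7 bp
  [22,32): 10 bp
  [32,41): 9 bp
  [41,48): 7 bp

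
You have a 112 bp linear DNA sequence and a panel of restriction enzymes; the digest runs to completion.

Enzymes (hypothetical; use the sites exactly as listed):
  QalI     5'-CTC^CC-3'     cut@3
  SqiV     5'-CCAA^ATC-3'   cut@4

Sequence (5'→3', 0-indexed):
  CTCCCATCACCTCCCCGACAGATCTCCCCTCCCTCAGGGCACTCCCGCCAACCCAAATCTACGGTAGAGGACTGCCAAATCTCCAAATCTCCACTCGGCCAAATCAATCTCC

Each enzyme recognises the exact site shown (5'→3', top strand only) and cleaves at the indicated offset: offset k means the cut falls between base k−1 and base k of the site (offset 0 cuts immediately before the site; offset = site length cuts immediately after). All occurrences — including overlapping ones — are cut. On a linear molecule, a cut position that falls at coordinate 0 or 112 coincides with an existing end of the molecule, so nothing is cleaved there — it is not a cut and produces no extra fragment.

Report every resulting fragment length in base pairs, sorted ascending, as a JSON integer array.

[3,5,8,10,10,12,13,13,16,22]

Site scan:
  QalI (CTCCC, off=3): starts [0, 10, 23, 28, 41] → cuts [3, 13, 26, 31, 44]
  SqiV (CCAAATC, off=4): starts [52, 74, 82, 98] → cuts [56, 78, 86, 102]

Pooled cuts: [3, 13, 26, 31, 44, 56, 78, 86, 102]

Fragment lengths:
  [0,3): 3 bp
  [3,13): 10 bp
  [13,26): 13 bp
  [26,31): 5 bp
  [31,44): 13 bp
  [44,56): 12 bp
  [56,78): 22 bp
  [78,86): 8 bp
  [86,102): 16 bp
  [102,112): 10 bp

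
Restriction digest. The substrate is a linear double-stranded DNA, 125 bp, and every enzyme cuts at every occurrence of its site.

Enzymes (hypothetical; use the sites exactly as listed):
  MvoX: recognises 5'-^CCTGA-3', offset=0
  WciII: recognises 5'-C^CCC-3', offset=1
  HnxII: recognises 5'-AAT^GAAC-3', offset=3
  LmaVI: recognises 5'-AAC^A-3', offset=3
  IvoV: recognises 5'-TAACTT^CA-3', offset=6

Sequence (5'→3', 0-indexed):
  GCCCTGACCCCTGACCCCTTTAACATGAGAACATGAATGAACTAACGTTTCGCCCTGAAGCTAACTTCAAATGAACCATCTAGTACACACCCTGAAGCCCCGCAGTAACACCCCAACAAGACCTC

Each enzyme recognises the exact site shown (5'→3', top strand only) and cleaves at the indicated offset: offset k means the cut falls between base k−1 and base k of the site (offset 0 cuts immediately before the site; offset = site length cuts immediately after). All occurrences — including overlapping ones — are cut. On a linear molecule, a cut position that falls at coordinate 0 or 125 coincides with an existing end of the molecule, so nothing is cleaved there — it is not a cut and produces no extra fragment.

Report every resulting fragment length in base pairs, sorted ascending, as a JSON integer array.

Per-enzyme occurrences:
  MvoX (CCTGA, off=0): starts [2, 9, 53, 90] → cuts [2, 9, 53, 90]
  WciII (CCCC, off=1): starts [7, 14, 97, 110] → cuts [8, 15, 98, 111]
  HnxII (AATGAAC, off=3): starts [35, 69] → cuts [38, 72]
  LmaVI (AACA, off=3): starts [21, 29, 106, 114] → cuts [24, 32, 109, 117]
  IvoV (TAACTTCA, off=6): starts [61] → cuts [67]

All cut coordinates (distinct, sorted): [2, 8, 9, 15, 24, 32, 38, 53, 67, 72, 90, 98, 109, 111, 117]

Fragment lengths:
  [0,2): 2 bp
  [2,8): 6 bp
  [8,9): 1 bp
  [9,15): 6 bp
  [15,24): 9 bp
  [24,32): 8 bp
  [32,38): 6 bp
  [38,53): 15 bp
  [53,67): 14 bp
  [67,72): 5 bp
  [72,90): 18 bp
  [90,98): 8 bp
  [98,109): 11 bp
  [109,111): 2 bp
  [111,117): 6 bp
  [117,125): 8 bp

[1,2,2,5,6,6,6,6,8,8,8,9,11,14,15,18]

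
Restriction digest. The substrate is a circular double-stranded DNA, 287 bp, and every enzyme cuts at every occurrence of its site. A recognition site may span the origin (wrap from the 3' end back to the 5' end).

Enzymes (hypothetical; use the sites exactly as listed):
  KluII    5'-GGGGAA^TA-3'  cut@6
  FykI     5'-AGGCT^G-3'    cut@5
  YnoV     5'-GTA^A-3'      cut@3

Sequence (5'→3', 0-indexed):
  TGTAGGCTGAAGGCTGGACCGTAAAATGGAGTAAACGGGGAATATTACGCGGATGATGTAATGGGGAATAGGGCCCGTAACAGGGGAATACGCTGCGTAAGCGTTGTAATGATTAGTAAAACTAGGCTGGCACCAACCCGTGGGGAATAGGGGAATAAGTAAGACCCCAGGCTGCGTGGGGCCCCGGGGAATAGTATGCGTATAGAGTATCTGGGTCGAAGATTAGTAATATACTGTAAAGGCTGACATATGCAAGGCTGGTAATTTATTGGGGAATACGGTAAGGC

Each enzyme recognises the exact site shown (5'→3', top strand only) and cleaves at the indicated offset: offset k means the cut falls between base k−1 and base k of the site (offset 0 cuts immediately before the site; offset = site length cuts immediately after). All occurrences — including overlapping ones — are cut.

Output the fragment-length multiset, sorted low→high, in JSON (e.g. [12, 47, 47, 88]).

[4,5,6,6,7,7,7,8,8,8,9,9,9,10,10,10,10,11,11,12,13,15,18,18,19,37]

Per-enzyme occurrences:
  KluII (GGGGAATA, off=6): starts [36, 62, 82, 141, 149, 185, 270] → cuts [42, 68, 88, 147, 155, 191, 276]
  FykI (AGGCTG, off=5): starts [3, 10, 123, 168, 239, 254, 283] → cuts [1, 8, 15, 128, 173, 244, 259]
  YnoV (GTAA, off=3): starts [20, 30, 57, 76, 96, 105, 115, 158, 225, 235, 260, 280] → cuts [23, 33, 60, 79, 99, 108, 118, 161, 228, 238, 263, 283]

All cut coordinates (distinct, sorted): [1, 8, 15, 23, 33, 42, 60, 68, 79, 88, 99, 108, 118, 128, 147, 155, 161, 173, 191, 228, 238, 244, 259, 263, 276, 283]

Fragments:
  1→8: 7 bp
  8→15: 7 bp
  15→23: 8 bp
  23→33: 10 bp
  33→42: 9 bp
  42→60: 18 bp
  60→68: 8 bp
  68→79: 11 bp
  79→88: 9 bp
  88→99: 11 bp
  99→108: 9 bp
  108→118: 10 bp
  118→128: 10 bp
  128→147: 19 bp
  147→155: 8 bp
  155→161: 6 bp
  161→173: 12 bp
  173→191: 18 bp
  191→228: 37 bp
  228→238: 10 bp
  238→244: 6 bp
  244→259: 15 bp
  259→263: 4 bp
  263→276: 13 bp
  276→283: 7 bp
  283→1 (wrap): 287-283+1 = 5 bp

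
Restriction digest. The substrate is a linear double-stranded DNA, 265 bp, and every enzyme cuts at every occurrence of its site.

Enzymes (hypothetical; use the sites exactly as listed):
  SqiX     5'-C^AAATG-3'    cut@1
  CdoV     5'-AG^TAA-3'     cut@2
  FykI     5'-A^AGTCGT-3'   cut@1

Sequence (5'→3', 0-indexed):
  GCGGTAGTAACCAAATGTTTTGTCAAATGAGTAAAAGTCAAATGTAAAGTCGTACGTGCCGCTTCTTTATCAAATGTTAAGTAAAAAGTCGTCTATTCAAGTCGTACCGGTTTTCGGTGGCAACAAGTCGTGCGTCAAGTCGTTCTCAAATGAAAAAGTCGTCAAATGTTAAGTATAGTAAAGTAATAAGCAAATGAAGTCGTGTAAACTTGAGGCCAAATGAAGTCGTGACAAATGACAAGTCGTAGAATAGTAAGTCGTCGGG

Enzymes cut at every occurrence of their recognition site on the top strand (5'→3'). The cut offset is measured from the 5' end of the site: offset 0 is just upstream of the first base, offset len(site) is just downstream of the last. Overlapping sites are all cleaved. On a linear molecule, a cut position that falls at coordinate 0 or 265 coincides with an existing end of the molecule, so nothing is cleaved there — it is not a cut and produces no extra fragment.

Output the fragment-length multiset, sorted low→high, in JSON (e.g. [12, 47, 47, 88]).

[2,5,5,5,6,6,7,7,7,8,8,8,8,9,9,10,10,10,12,12,13,13,15,20,24,26]

Site scan:
  SqiX CAAATG/1: at [11, 23, 38, 70, 146, 162, 190, 216, 231] ⇒ [12, 24, 39, 71, 147, 163, 191, 217, 232]
  CdoV AGTAA/2: at [5, 29, 79, 176, 181, 251] ⇒ [7, 31, 81, 178, 183, 253]
  FykI AAGTCGT/1: at [46, 85, 98, 124, 136, 155, 196, 222, 239, 254] ⇒ [47, 86, 99, 125, 137, 156, 197, 223, 240, 255]

Pooled cuts: [7, 12, 24, 31, 39, 47, 71, 81, 86, 99, 125, 137, 147, 156, 163, 178, 183, 191, 197, 217, 223, 232, 240, 253, 255]

Fragment lengths:
  [0,7): 7 bp
  [7,12): 5 bp
  [12,24): 12 bp
  [24,31): 7 bp
  [31,39): 8 bp
  [39,47): 8 bp
  [47,71): 24 bp
  [71,81): 10 bp
  [81,86): 5 bp
  [86,99): 13 bp
  [99,125): 26 bp
  [125,137): 12 bp
  [137,147): 10 bp
  [147,156): 9 bp
  [156,163): 7 bp
  [163,178): 15 bp
  [178,183): 5 bp
  [183,191): 8 bp
  [191,197): 6 bp
  [197,217): 20 bp
  [217,223): 6 bp
  [223,232): 9 bp
  [232,240): 8 bp
  [240,253): 13 bp
  [253,255): 2 bp
  [255,265): 10 bp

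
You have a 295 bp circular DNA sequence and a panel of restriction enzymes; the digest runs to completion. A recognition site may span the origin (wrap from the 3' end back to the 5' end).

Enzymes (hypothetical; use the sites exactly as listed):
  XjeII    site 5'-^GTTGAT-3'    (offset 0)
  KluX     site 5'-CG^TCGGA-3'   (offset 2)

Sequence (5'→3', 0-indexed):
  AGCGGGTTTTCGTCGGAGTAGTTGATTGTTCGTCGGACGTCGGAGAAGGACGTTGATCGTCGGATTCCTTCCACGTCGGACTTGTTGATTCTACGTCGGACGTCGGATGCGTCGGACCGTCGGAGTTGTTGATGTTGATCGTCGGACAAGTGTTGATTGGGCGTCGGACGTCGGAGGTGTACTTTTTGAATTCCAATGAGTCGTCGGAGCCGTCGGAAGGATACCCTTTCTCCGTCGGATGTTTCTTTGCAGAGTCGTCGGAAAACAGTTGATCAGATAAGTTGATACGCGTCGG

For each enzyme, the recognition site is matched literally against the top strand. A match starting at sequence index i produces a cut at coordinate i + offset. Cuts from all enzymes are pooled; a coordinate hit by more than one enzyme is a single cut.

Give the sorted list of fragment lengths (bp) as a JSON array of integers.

[6,7,7,7,8,8,8,8,8,8,9,9,10,10,11,12,12,12,12,13,16,16,22,23,33]

Scan for sites:
  XjeII GTTGAT/0: at [20, 51, 83, 127, 133, 151, 267, 280] ⇒ [20, 51, 83, 127, 133, 151, 267, 280]
  KluX CGTCGGA/2: at [10, 30, 37, 57, 73, 93, 100, 109, 117, 139, 161, 168, 201, 210, 232, 255, 289] ⇒ [12, 32, 39, 59, 75, 95, 102, 111, 119, 141, 163, 170, 203, 212, 234, 257, 291]

All cut coordinates (distinct, sorted): [12, 20, 32, 39, 51, 59, 75, 83, 95, 102, 111, 119, 127, 133, 141, 151, 163, 170, 203, 212, 234, 257, 267, 280, 291]

Fragment lengths:
  12→20: 8 bp
  20→32: 12 bp
  32→39: 7 bp
  39→51: 12 bp
  51→59: 8 bp
  59→75: 16 bp
  75→83: 8 bp
  83→95: 12 bp
  95→102: 7 bp
  102→111: 9 bp
  111→119: 8 bp
  119→127: 8 bp
  127→133: 6 bp
  133→141: 8 bp
  141→151: 10 bp
  151→163: 12 bp
  163→170: 7 bp
  170→203: 33 bp
  203→212: 9 bp
  212→234: 22 bp
  234→257: 23 bp
  257→267: 10 bp
  267→280: 13 bp
  280→291: 11 bp
  291→12 (wrap): 295-291+12 = 16 bp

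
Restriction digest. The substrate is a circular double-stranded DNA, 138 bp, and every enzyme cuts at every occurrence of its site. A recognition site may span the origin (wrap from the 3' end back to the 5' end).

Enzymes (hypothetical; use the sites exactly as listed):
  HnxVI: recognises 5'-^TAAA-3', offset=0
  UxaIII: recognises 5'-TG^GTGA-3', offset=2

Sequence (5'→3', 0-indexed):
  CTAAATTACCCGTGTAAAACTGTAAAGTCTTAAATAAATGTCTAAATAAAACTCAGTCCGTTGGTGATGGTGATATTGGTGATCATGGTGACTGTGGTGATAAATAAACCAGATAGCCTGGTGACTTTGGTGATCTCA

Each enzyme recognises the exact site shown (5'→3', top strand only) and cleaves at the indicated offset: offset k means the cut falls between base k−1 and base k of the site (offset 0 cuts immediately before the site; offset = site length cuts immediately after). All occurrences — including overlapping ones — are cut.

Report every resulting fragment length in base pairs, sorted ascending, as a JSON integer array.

[4,4,4,4,6,8,8,8,9,9,9,9,10,13,16,17]

Per-enzyme occurrences:
  HnxVI TAAA/0: at [1, 14, 22, 30, 34, 42, 46, 100, 104] ⇒ [1, 14, 22, 30, 34, 42, 46, 100, 104]
  UxaIII TGGTGA/2: at [61, 67, 76, 85, 94, 118, 127] ⇒ [63, 69, 78, 87, 96, 120, 129]

All cut coordinates (distinct, sorted): [1, 14, 22, 30, 34, 42, 46, 63, 69, 78, 87, 96, 100, 104, 120, 129]

Fragment lengths:
  1→14: 13 bp
  14→22: 8 bp
  22→30: 8 bp
  30→34: 4 bp
  34→42: 8 bp
  42→46: 4 bp
  46→63: 17 bp
  63→69: 6 bp
  69→78: 9 bp
  78→87: 9 bp
  87→96: 9 bp
  96→100: 4 bp
  100→104: 4 bp
  104→120: 16 bp
  120→129: 9 bp
  129→1 (wrap): 138-129+1 = 10 bp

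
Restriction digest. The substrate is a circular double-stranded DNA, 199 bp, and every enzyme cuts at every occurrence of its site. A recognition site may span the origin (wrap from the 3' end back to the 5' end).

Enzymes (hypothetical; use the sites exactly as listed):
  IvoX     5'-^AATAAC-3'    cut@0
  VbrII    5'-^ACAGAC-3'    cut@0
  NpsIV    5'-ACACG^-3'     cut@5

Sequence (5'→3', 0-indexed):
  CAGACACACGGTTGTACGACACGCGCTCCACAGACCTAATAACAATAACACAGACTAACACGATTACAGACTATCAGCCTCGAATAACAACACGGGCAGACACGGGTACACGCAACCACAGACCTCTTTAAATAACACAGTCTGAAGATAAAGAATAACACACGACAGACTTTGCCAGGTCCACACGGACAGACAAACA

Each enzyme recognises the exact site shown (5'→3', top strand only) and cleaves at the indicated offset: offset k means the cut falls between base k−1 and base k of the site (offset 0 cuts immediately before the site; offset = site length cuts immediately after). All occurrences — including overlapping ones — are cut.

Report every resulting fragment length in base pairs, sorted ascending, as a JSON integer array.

[1,3,5,6,6,6,8,8,10,10,11,11,12,13,13,13,17,23,23]

Per-enzyme occurrences:
  IvoX AATAAC/0: at [37, 43, 82, 130, 153] ⇒ [37, 43, 82, 130, 153]
  VbrII ACAGAC/0: at [29, 49, 65, 117, 164, 188, 198] ⇒ [29, 49, 65, 117, 164, 188, 198]
  NpsIV ACACG/5: at [5, 18, 57, 89, 99, 107, 159, 182] ⇒ [10, 23, 62, 94, 104, 112, 164, 187]

Pooled cuts: [10, 23, 29, 37, 43, 49, 62, 65, 82, 94, 104, 112, 117, 130, 153, 164, 187, 188, 198]

Fragment lengths:
  10→23: 13 bp
  23→29: 6 bp
  29→37: 8 bp
  37→43: 6 bp
  43→49: 6 bp
  49→62: 13 bp
  62→65: 3 bp
  65→82: 17 bp
  82→94: 12 bp
  94→104: 10 bp
  104→112: 8 bp
  112→117: 5 bp
  117→130: 13 bp
  130→153: 23 bp
  153→164: 11 bp
  164→187: 23 bp
  187→188: 1 bp
  188→198: 10 bp
  198→10 (wrap): 199-198+10 = 11 bp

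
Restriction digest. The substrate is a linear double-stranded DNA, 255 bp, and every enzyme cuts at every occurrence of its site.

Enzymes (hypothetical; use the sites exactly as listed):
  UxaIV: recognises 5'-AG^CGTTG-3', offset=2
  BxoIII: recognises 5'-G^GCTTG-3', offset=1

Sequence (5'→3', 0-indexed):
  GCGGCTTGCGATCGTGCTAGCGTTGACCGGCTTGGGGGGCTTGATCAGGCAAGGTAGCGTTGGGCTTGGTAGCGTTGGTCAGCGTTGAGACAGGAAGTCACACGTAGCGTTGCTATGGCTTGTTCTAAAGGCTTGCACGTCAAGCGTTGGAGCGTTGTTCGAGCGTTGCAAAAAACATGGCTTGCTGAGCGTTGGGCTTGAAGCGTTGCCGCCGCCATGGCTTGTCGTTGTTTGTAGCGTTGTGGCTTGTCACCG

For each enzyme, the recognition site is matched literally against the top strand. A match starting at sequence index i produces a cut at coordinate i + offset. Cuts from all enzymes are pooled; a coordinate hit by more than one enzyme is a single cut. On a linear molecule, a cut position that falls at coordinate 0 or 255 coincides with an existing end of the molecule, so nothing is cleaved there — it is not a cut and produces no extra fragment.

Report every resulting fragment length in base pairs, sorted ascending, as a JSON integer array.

Per-enzyme occurrences:
  UxaIV (AGCGTTG, off=2): starts [18, 55, 70, 80, 105, 142, 150, 161, 187, 201, 235] → cuts [20, 57, 72, 82, 107, 144, 152, 163, 189, 203, 237]
  BxoIII (GGCTTG, off=1): starts [2, 28, 37, 62, 116, 129, 178, 194, 218, 243] → cuts [3, 29, 38, 63, 117, 130, 179, 195, 219, 244]

All cut coordinates (distinct, sorted): [3, 20, 29, 38, 57, 63, 72, 82, 107, 117, 130, 144, 152, 163, 179, 189, 195, 203, 219, 237, 244]

Fragments:
  [0,3): 3 bp
  [3,20): 17 bp
  [20,29): 9 bp
  [29,38): 9 bp
  [38,57): 19 bp
  [57,63): 6 bp
  [63,72): 9 bp
  [72,82): 10 bp
  [82,107): 25 bp
  [107,117): 10 bp
  [117,130): 13 bp
  [130,144): 14 bp
  [144,152): 8 bp
  [152,163): 11 bp
  [163,179): 16 bp
  [179,189): 10 bp
  [189,195): 6 bp
  [195,203): 8 bp
  [203,219): 16 bp
  [219,237): 18 bp
  [237,244): 7 bp
  [244,255): 11 bp

[3,6,6,7,8,8,9,9,9,10,10,10,11,11,13,14,16,16,17,18,19,25]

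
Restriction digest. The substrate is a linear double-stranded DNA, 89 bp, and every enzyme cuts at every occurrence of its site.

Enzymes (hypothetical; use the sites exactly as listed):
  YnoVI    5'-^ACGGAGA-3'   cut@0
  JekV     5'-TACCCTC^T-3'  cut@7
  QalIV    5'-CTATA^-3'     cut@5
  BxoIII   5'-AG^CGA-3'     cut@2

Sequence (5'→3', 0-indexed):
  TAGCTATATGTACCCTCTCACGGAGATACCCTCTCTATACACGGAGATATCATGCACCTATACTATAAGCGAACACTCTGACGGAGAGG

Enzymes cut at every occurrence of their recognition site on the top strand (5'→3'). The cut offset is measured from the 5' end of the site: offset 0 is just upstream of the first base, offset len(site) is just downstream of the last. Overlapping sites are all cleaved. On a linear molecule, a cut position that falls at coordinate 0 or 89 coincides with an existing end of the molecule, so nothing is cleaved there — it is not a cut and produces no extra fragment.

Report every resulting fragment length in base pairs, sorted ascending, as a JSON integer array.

Scan for sites:
  YnoVI ACGGAGA/0: at [19, 40, 80] ⇒ [19, 40, 80]
  JekV TACCCTCT/7: at [10, 26] ⇒ [17, 33]
  QalIV CTATA/5: at [3, 34, 57, 62] ⇒ [8, 39, 62, 67]
  BxoIII AGCGA/2: at [67] ⇒ [69]

Pooled cuts: [8, 17, 19, 33, 39, 40, 62, 67, 69, 80]

Fragments:
  [0,8): 8 bp
  [8,17): 9 bp
  [17,19): 2 bp
  [19,33): 14 bp
  [33,39): 6 bp
  [39,40): 1 bp
  [40,62): 22 bp
  [62,67): 5 bp
  [67,69): 2 bp
  [69,80): 11 bp
  [80,89): 9 bp

[1,2,2,5,6,8,9,9,11,14,22]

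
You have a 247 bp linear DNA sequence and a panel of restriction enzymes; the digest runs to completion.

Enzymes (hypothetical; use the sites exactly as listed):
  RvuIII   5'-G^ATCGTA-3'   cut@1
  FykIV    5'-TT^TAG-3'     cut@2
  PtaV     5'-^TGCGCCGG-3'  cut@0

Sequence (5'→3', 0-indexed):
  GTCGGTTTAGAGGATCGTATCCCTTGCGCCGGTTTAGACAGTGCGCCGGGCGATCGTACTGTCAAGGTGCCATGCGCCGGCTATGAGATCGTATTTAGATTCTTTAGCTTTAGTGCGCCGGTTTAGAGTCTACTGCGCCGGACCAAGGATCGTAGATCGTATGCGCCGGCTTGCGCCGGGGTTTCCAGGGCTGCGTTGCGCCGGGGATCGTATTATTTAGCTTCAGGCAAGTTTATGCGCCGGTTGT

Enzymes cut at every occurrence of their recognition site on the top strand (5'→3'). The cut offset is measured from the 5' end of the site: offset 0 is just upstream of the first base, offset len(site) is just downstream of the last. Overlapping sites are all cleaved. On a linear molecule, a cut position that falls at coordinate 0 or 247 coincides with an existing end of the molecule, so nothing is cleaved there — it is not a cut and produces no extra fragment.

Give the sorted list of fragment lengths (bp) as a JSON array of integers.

Per-enzyme occurrences:
  RvuIII GATCGTA/1: at [12, 51, 86, 147, 154, 205] ⇒ [13, 52, 87, 148, 155, 206]
  FykIV TTTAG/2: at [5, 32, 93, 102, 108, 121, 215] ⇒ [7, 34, 95, 104, 110, 123, 217]
  PtaV TGCGCCGG/0: at [24, 41, 72, 113, 133, 161, 171, 196, 235] ⇒ [24, 41, 72, 113, 133, 161, 171, 196, 235]

All cut coordinates (distinct, sorted): [7, 13, 24, 34, 41, 52, 72, 87, 95, 104, 110, 113, 123, 133, 148, 155, 161, 171, 196, 206, 217, 235]

Fragment lengths:
  [0,7): 7 bp
  [7,13): 6 bp
  [13,24): 11 bp
  [24,34): 10 bp
  [34,41): 7 bp
  [41,52): 11 bp
  [52,72): 20 bp
  [72,87): 15 bp
  [87,95): 8 bp
  [95,104): 9 bp
  [104,110): 6 bp
  [110,113): 3 bp
  [113,123): 10 bp
  [123,133): 10 bp
  [133,148): 15 bp
  [148,155): 7 bp
  [155,161): 6 bp
  [161,171): 10 bp
  [171,196): 25 bp
  [196,206): 10 bp
  [206,217): 11 bp
  [217,235): 18 bp
  [235,247): 12 bp

[3,6,6,6,7,7,7,8,9,10,10,10,10,10,11,11,11,12,15,15,18,20,25]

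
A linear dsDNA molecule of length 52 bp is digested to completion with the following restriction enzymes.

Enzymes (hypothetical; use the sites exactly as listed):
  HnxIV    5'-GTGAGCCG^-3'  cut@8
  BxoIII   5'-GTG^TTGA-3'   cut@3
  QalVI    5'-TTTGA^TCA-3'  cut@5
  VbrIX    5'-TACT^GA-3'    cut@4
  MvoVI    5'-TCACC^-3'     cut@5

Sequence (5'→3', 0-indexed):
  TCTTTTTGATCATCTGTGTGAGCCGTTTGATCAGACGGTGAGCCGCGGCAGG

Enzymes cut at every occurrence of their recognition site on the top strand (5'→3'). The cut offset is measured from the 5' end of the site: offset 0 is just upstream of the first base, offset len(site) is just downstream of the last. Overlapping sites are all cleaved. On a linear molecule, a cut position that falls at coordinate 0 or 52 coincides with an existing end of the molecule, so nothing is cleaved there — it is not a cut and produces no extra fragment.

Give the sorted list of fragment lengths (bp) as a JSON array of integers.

Per-enzyme occurrences:
  HnxIV GTGAGCCG/8: at [17, 37] ⇒ [25, 45]
  BxoIII (GTGTTGA, off=3): no sites
  QalVI TTTGATCA/5: at [4, 25] ⇒ [9, 30]
  VbrIX (TACTGA, off=4): no sites
  MvoVI (TCACC, off=5): no sites

All cut coordinates (distinct, sorted): [9, 25, 30, 45]

Fragments:
  [0,9): 9 bp
  [9,25): 16 bp
  [25,30): 5 bp
  [30,45): 15 bp
  [45,52): 7 bp

[5,7,9,15,16]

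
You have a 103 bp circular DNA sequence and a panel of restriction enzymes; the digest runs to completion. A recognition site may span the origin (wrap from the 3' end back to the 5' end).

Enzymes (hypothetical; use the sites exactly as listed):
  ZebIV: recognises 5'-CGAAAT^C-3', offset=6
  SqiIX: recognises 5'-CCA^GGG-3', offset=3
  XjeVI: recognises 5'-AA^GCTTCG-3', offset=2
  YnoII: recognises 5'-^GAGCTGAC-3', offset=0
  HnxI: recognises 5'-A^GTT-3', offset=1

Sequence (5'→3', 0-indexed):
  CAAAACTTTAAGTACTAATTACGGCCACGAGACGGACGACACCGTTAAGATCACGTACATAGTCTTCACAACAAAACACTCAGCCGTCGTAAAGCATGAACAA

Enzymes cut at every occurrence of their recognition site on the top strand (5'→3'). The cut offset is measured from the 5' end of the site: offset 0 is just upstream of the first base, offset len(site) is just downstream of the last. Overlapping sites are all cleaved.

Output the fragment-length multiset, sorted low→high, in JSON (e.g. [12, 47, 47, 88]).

[103]

Scan for sites:
  ZebIV (CGAAATC, off=6): no sites
  SqiIX (CCAGGG, off=3): no sites
  XjeVI (AAGCTTCG, off=2): no sites
  YnoII (GAGCTGAC, off=0): no sites
  HnxI (AGTT, off=1): no sites

Pooled cuts: ∅

Fragments:
  no cuts → one circular fragment of 103 bp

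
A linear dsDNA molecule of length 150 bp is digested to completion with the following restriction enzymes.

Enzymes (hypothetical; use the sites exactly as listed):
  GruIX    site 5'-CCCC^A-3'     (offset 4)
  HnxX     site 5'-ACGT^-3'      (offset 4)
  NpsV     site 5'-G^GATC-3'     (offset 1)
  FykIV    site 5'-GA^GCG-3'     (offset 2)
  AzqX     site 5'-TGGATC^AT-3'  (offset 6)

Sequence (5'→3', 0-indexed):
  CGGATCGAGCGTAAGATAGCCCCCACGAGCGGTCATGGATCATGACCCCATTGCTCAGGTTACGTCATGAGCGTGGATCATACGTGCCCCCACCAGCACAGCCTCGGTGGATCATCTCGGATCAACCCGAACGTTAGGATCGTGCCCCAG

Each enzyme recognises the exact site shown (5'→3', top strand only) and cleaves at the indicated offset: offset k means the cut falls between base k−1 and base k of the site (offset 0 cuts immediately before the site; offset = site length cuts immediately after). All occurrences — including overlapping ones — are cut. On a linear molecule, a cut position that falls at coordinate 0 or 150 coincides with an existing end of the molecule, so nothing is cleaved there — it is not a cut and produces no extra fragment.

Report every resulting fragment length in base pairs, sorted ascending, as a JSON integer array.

[2,2,3,4,4,4,4,5,5,6,6,6,6,8,9,11,15,16,16,18]

Scan for sites:
  GruIX (CCCCA, off=4): starts [20, 45, 87, 144] → cuts [24, 49, 91, 148]
  HnxX (ACGT, off=4): starts [61, 81, 130] → cuts [65, 85, 134]
  NpsV (GGATC, off=1): starts [1, 36, 74, 108, 118, 136] → cuts [2, 37, 75, 109, 119, 137]
  FykIV (GAGCG, off=2): starts [6, 26, 68] → cuts [8, 28, 70]
  AzqX (TGGATCAT, off=6): starts [35, 73, 107] → cuts [41, 79, 113]

All cut coordinates (distinct, sorted): [2, 8, 24, 28, 37, 41, 49, 65, 70, 75, 79, 85, 91, 109, 113, 119, 134, 137, 148]

Fragments:
  [0,2): 2 bp
  [2,8): 6 bp
  [8,24): 16 bp
  [24,28): 4 bp
  [28,37): 9 bp
  [37,41): 4 bp
  [41,49): 8 bp
  [49,65): 16 bp
  [65,70): 5 bp
  [70,75): 5 bp
  [75,79): 4 bp
  [79,85): 6 bp
  [85,91): 6 bp
  [91,109): 18 bp
  [109,113): 4 bp
  [113,119): 6 bp
  [119,134): 15 bp
  [134,137): 3 bp
  [137,148): 11 bp
  [148,150): 2 bp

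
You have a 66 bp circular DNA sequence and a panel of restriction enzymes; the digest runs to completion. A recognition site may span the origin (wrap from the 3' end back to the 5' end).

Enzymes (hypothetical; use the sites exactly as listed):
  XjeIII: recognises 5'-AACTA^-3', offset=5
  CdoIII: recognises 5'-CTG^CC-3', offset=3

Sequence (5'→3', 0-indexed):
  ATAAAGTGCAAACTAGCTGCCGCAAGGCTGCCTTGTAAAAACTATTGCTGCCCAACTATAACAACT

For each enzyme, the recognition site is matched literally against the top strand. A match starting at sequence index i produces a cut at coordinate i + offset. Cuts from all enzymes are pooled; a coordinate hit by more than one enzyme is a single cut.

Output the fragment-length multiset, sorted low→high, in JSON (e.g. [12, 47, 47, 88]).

Scan for sites:
  XjeIII AACTA/5: at [10, 39, 53, 62] ⇒ [1, 15, 44, 58]
  CdoIII CTGCC/3: at [16, 27, 47] ⇒ [19, 30, 50]

All cut coordinates (distinct, sorted): [1, 15, 19, 30, 44, 50, 58]

Fragment lengths:
  1→15: 14 bp
  15→19: 4 bp
  19→30: 11 bp
  30→44: 14 bp
  44→50: 6 bp
  50→58: 8 bp
  58→1 (wrap): 66-58+1 = 9 bp

[4,6,8,9,11,14,14]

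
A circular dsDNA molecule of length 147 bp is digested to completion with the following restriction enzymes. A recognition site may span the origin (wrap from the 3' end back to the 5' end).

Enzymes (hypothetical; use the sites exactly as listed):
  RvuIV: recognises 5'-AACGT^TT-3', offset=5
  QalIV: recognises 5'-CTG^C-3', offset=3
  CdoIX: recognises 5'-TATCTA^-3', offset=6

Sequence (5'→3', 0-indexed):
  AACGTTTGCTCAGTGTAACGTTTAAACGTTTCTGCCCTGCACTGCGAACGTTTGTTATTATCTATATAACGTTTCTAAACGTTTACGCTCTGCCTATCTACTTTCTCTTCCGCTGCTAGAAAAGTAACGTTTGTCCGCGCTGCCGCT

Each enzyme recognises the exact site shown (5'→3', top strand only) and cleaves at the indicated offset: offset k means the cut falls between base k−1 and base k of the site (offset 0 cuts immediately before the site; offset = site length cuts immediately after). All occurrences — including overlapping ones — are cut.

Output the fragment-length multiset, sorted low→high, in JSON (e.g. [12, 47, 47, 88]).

Per-enzyme occurrences:
  RvuIV AACGTTT/5: at [0, 16, 24, 46, 67, 77, 125] ⇒ [5, 21, 29, 51, 72, 82, 130]
  QalIV CTGC/3: at [31, 36, 41, 89, 112, 139] ⇒ [34, 39, 44, 92, 115, 142]
  CdoIX TATCTA/6: at [58, 94] ⇒ [64, 100]

Pooled cuts: [5, 21, 29, 34, 39, 44, 51, 64, 72, 82, 92, 100, 115, 130, 142]

Fragment lengths:
  5→21: 16 bp
  21→29: 8 bp
  29→34: 5 bp
  34→39: 5 bp
  39→44: 5 bp
  44→51: 7 bp
  51→64: 13 bp
  64→72: 8 bp
  72→82: 10 bp
  82→92: 10 bp
  92→100: 8 bp
  100→115: 15 bp
  115→130: 15 bp
  130→142: 12 bp
  142→5 (wrap): 147-142+5 = 10 bp

[5,5,5,7,8,8,8,10,10,10,12,13,15,15,16]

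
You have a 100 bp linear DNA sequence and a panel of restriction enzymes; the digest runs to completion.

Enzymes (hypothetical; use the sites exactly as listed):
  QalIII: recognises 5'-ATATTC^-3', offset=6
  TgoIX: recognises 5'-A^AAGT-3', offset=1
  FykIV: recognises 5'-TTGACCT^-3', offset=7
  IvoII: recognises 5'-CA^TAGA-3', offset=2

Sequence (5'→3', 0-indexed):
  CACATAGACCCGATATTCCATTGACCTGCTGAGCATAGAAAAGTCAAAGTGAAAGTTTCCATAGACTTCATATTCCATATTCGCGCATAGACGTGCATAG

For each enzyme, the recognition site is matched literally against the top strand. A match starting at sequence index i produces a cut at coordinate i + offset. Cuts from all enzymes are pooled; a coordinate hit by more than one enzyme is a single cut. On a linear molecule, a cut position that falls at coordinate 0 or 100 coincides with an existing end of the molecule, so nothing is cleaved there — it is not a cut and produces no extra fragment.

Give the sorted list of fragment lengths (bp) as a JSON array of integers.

[4,5,5,6,6,7,8,9,9,13,14,14]

Site scan:
  QalIII (ATATTC, off=6): starts [12, 69, 76] → cuts [18, 75, 82]
  TgoIX (AAAGT, off=1): starts [39, 45, 51] → cuts [40, 46, 52]
  FykIV (TTGACCT, off=7): starts [20] → cuts [27]
  IvoII (CATAGA, off=2): starts [2, 33, 59, 85] → cuts [4, 35, 61, 87]

All cut coordinates (distinct, sorted): [4, 18, 27, 35, 40, 46, 52, 61, 75, 82, 87]

Fragments:
  [0,4): 4 bp
  [4,18): 14 bp
  [18,27): 9 bp
  [27,35): 8 bp
  [35,40): 5 bp
  [40,46): 6 bp
  [46,52): 6 bp
  [52,61): 9 bp
  [61,75): 14 bp
  [75,82): 7 bp
  [82,87): 5 bp
  [87,100): 13 bp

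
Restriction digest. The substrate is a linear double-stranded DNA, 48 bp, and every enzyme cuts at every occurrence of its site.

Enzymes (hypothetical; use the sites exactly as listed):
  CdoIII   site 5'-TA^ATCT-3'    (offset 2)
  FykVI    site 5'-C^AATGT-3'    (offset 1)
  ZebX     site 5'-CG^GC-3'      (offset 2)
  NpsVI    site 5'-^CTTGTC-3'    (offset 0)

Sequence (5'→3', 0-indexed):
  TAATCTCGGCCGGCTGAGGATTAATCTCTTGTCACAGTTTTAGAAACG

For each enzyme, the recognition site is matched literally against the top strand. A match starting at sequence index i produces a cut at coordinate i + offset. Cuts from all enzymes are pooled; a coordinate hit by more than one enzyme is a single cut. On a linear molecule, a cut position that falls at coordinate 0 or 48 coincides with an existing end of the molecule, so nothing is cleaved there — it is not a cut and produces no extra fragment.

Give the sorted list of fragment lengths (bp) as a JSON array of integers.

Per-enzyme occurrences:
  CdoIII TAATCT/2: at [0, 21] ⇒ [2, 23]
  FykVI (CAATGT, off=1): no sites
  ZebX CGGC/2: at [6, 10] ⇒ [8, 12]
  NpsVI CTTGTC/0: at [27] ⇒ [27]

All cut coordinates (distinct, sorted): [2, 8, 12, 23, 27]

Fragment lengths:
  [0,2): 2 bp
  [2,8): 6 bp
  [8,12): 4 bp
  [12,23): 11 bp
  [23,27): 4 bp
  [27,48): 21 bp

[2,4,4,6,11,21]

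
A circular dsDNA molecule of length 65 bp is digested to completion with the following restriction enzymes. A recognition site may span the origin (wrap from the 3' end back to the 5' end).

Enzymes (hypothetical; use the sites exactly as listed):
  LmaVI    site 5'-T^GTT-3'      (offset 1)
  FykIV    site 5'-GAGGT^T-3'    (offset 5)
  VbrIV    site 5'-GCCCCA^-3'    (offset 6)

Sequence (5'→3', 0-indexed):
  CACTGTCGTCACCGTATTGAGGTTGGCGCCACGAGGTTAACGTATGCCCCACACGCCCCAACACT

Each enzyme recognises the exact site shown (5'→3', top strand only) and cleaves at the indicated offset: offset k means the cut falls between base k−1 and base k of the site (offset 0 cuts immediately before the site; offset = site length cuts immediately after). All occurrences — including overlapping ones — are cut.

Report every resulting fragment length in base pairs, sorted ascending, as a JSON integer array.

[9,14,14,28]

Scan for sites:
  LmaVI (TGTT, off=1): no sites
  FykIV GAGGTT/5: at [18, 32] ⇒ [23, 37]
  VbrIV GCCCCA/6: at [45, 54] ⇒ [51, 60]

All cut coordinates (distinct, sorted): [23, 37, 51, 60]

Fragment lengths:
  23→37: 14 bp
  37→51: 14 bp
  51→60: 9 bp
  60→23 (wrap): 65-60+23 = 28 bp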